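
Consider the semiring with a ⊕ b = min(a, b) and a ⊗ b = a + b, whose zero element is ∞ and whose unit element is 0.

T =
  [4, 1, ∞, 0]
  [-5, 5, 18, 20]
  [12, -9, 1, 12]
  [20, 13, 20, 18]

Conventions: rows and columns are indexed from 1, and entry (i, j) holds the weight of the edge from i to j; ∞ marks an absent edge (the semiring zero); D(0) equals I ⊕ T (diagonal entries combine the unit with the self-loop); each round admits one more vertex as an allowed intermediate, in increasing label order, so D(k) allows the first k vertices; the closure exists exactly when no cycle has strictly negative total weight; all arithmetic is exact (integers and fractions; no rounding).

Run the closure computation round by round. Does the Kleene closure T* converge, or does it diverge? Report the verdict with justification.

D(0):
  [0, 1, ∞, 0]
  [-5, 0, 18, 20]
  [12, -9, 0, 12]
  [20, 13, 20, 0]
Detection: at round 1, diagonal entry (2, 2) turns strictly negative.
Key observation: the cycle 2->1->2 has total weight (-5) + 1, which is strictly negative.
Answer: DIVERGES — negative cycle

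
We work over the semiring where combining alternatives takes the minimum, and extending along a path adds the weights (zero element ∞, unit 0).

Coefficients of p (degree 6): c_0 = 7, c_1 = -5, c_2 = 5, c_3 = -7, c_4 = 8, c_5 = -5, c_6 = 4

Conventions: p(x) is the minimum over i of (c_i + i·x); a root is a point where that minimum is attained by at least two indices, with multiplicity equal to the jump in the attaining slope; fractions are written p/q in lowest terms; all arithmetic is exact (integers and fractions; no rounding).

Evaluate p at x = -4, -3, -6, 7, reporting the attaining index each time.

p(-4) = min(7+0·(-4)=7, -5+1·(-4)=-9, 5+2·(-4)=-3, -7+3·(-4)=-19, 8+4·(-4)=-8, -5+5·(-4)=-25, 4+6·(-4)=-20) = -25 (attained by i=5)
p(-3) = min(7+0·(-3)=7, -5+1·(-3)=-8, 5+2·(-3)=-1, -7+3·(-3)=-16, 8+4·(-3)=-4, -5+5·(-3)=-20, 4+6·(-3)=-14) = -20 (attained by i=5)
p(-6) = min(7+0·(-6)=7, -5+1·(-6)=-11, 5+2·(-6)=-7, -7+3·(-6)=-25, 8+4·(-6)=-16, -5+5·(-6)=-35, 4+6·(-6)=-32) = -35 (attained by i=5)
p(7) = min(7+0·7=7, -5+1·7=2, 5+2·7=19, -7+3·7=14, 8+4·7=36, -5+5·7=30, 4+6·7=46) = 2 (attained by i=1)
Answer: p(-4) = -25; p(-3) = -20; p(-6) = -35; p(7) = 2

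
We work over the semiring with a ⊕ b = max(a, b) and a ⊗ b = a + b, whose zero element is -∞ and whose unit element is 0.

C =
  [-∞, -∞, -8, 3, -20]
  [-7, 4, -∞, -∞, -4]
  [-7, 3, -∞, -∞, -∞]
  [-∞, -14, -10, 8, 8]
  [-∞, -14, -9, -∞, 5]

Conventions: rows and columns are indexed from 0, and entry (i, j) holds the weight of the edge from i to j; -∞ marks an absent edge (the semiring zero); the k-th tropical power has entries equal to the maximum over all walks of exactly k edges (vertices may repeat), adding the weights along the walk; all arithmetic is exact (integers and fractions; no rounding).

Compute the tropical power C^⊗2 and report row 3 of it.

C^⊗2:
  [-15, -5, -7, 11, 11]
  [-3, 8, -13, -4, 1]
  [-4, 7, -15, -4, -1]
  [-17, -6, -1, 16, 16]
  [-16, -6, -4, -∞, 10]
Answer: row 3 of C^⊗2 = [-17, -6, -1, 16, 16]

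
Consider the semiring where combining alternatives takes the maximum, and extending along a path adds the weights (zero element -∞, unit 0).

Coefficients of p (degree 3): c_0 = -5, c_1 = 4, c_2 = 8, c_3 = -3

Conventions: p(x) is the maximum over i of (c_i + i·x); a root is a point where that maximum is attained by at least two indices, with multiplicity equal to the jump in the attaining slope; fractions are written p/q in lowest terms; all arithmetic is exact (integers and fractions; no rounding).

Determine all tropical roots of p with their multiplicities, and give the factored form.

hull edge (i=0, c=-5) to (i=1, c=4): slope 9, span 1
hull edge (i=1, c=4) to (i=2, c=8): slope 4, span 1
hull edge (i=2, c=8) to (i=3, c=-3): slope -11, span 1
Factored form: p(x) = -3 ⊗ (x ⊕ (-9)) ⊗ (x ⊕ (-4)) ⊗ (x ⊕ 11)
Answer: roots = -9 (mult 1), -4 (mult 1), 11 (mult 1)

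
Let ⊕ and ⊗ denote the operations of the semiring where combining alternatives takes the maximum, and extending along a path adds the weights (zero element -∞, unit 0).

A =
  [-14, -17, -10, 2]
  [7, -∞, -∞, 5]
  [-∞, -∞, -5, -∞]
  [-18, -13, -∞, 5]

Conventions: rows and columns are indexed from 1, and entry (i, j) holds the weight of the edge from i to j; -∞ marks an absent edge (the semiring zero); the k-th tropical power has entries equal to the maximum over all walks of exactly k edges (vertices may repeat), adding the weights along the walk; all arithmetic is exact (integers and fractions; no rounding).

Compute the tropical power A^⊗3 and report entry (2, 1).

A^⊗2:
  [-10, -11, -15, 7]
  [-7, -8, -3, 10]
  [-∞, -∞, -10, -∞]
  [-6, -8, -28, 10]
A^⊗3:
  [-4, -6, -20, 12]
  [-1, -3, -8, 15]
  [-∞, -∞, -15, -∞]
  [-1, -3, -16, 15]
Key observation: the optimum is the walk 2->4->2->1, with weight 5 + (-13) + 7 = -1.
Optimal value attained by: walk 2->4->2->1.
Answer: (A^⊗3)[2][1] = -1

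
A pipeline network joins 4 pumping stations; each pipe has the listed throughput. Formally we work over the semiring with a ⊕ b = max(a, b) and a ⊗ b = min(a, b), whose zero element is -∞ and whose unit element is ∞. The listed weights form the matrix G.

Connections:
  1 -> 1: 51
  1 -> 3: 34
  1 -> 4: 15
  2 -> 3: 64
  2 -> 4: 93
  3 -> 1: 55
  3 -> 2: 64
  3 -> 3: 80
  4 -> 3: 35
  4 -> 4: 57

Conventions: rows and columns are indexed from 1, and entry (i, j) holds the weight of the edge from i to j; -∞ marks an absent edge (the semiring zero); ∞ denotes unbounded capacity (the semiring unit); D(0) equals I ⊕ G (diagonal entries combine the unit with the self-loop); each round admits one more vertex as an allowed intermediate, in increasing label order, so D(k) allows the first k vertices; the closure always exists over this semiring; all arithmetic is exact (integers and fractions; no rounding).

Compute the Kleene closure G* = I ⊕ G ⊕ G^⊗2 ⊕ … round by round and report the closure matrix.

D(0):
  [∞, -∞, 34, 15]
  [-∞, ∞, 64, 93]
  [55, 64, ∞, -∞]
  [-∞, -∞, 35, ∞]
D(1):
  [∞, -∞, 34, 15]
  [-∞, ∞, 64, 93]
  [55, 64, ∞, 15]
  [-∞, -∞, 35, ∞]
D(2):
  [∞, -∞, 34, 15]
  [-∞, ∞, 64, 93]
  [55, 64, ∞, 64]
  [-∞, -∞, 35, ∞]
D(3):
  [∞, 34, 34, 34]
  [55, ∞, 64, 93]
  [55, 64, ∞, 64]
  [35, 35, 35, ∞]
D(4):
  [∞, 34, 34, 34]
  [55, ∞, 64, 93]
  [55, 64, ∞, 64]
  [35, 35, 35, ∞]
Answer: G* = [[∞, 34, 34, 34], [55, ∞, 64, 93], [55, 64, ∞, 64], [35, 35, 35, ∞]]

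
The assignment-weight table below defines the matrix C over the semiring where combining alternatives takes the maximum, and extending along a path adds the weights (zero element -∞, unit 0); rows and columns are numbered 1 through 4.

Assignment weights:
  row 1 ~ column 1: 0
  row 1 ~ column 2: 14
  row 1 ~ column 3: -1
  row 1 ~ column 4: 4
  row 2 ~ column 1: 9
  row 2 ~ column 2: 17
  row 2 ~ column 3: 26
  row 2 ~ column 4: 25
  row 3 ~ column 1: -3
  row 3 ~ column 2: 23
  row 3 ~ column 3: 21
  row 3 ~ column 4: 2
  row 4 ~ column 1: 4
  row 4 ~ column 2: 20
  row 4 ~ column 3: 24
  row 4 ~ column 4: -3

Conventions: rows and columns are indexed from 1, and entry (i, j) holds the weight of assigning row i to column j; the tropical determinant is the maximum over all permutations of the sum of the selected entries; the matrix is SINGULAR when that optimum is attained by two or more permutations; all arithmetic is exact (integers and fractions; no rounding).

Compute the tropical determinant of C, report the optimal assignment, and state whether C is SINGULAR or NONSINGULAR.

σ = (1, 2, 3, 4): 0 + 17 + 21 + (-3) = 35
σ = (1, 2, 4, 3): 0 + 17 + 2 + 24 = 43
σ = (1, 3, 2, 4): 0 + 26 + 23 + (-3) = 46
σ = (1, 3, 4, 2): 0 + 26 + 2 + 20 = 48
σ = (1, 4, 2, 3): 0 + 25 + 23 + 24 = 72
σ = (1, 4, 3, 2): 0 + 25 + 21 + 20 = 66
σ = (2, 1, 3, 4): 14 + 9 + 21 + (-3) = 41
σ = (2, 1, 4, 3): 14 + 9 + 2 + 24 = 49
σ = (2, 3, 1, 4): 14 + 26 + (-3) + (-3) = 34
σ = (2, 3, 4, 1): 14 + 26 + 2 + 4 = 46
σ = (2, 4, 1, 3): 14 + 25 + (-3) + 24 = 60
σ = (2, 4, 3, 1): 14 + 25 + 21 + 4 = 64
σ = (3, 1, 2, 4): (-1) + 9 + 23 + (-3) = 28
σ = (3, 1, 4, 2): (-1) + 9 + 2 + 20 = 30
σ = (3, 2, 1, 4): (-1) + 17 + (-3) + (-3) = 10
σ = (3, 2, 4, 1): (-1) + 17 + 2 + 4 = 22
σ = (3, 4, 1, 2): (-1) + 25 + (-3) + 20 = 41
σ = (3, 4, 2, 1): (-1) + 25 + 23 + 4 = 51
σ = (4, 1, 2, 3): 4 + 9 + 23 + 24 = 60
σ = (4, 1, 3, 2): 4 + 9 + 21 + 20 = 54
σ = (4, 2, 1, 3): 4 + 17 + (-3) + 24 = 42
σ = (4, 2, 3, 1): 4 + 17 + 21 + 4 = 46
σ = (4, 3, 1, 2): 4 + 26 + (-3) + 20 = 47
σ = (4, 3, 2, 1): 4 + 26 + 23 + 4 = 57
Optimal value attained by: σ = (1, 4, 2, 3).
Answer: det⊕(C) = 72; verdict: NONSINGULAR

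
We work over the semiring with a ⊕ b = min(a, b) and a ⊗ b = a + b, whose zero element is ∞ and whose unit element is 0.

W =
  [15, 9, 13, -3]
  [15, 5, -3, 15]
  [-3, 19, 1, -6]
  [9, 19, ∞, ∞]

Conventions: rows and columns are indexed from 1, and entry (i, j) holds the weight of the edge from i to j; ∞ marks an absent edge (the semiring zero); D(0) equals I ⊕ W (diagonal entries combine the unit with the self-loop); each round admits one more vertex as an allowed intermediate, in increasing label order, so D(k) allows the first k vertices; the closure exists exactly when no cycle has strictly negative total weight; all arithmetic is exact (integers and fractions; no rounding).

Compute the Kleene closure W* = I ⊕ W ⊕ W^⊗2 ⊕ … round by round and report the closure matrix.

D(0):
  [0, 9, 13, -3]
  [15, 0, -3, 15]
  [-3, 19, 0, -6]
  [9, 19, ∞, 0]
D(1):
  [0, 9, 13, -3]
  [15, 0, -3, 12]
  [-3, 6, 0, -6]
  [9, 18, 22, 0]
D(2):
  [0, 9, 6, -3]
  [15, 0, -3, 12]
  [-3, 6, 0, -6]
  [9, 18, 15, 0]
D(3):
  [0, 9, 6, -3]
  [-6, 0, -3, -9]
  [-3, 6, 0, -6]
  [9, 18, 15, 0]
D(4):
  [0, 9, 6, -3]
  [-6, 0, -3, -9]
  [-3, 6, 0, -6]
  [9, 18, 15, 0]
Answer: W* = [[0, 9, 6, -3], [-6, 0, -3, -9], [-3, 6, 0, -6], [9, 18, 15, 0]]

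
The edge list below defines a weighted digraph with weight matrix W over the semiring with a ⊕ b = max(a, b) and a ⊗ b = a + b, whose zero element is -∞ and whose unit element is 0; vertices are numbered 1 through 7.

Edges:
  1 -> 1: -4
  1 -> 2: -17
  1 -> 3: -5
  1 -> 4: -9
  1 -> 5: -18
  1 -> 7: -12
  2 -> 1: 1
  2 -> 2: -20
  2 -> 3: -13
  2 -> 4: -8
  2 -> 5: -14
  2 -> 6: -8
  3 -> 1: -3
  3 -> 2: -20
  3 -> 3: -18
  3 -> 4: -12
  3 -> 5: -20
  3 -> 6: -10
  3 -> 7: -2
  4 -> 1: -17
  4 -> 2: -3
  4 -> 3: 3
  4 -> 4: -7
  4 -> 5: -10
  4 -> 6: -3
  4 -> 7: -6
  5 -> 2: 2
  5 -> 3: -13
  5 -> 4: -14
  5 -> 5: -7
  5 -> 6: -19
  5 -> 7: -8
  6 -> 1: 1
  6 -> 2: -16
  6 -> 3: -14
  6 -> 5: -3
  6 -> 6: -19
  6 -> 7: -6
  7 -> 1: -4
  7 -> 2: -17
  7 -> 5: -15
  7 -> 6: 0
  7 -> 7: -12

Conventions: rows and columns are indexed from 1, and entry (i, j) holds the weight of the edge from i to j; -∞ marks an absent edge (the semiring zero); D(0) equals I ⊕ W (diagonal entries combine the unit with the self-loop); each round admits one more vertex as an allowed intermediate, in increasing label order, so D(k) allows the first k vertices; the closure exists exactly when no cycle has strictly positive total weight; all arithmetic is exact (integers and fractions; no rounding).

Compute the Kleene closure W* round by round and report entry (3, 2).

D(0):
  [0, -17, -5, -9, -18, -∞, -12]
  [1, 0, -13, -8, -14, -8, -∞]
  [-3, -20, 0, -12, -20, -10, -2]
  [-17, -3, 3, 0, -10, -3, -6]
  [-∞, 2, -13, -14, 0, -19, -8]
  [1, -16, -14, -∞, -3, 0, -6]
  [-4, -17, -∞, -∞, -15, 0, 0]
D(1):
  [0, -17, -5, -9, -18, -∞, -12]
  [1, 0, -4, -8, -14, -8, -11]
  [-3, -20, 0, -12, -20, -10, -2]
  [-17, -3, 3, 0, -10, -3, -6]
  [-∞, 2, -13, -14, 0, -19, -8]
  [1, -16, -4, -8, -3, 0, -6]
  [-4, -17, -9, -13, -15, 0, 0]
D(2):
  [0, -17, -5, -9, -18, -25, -12]
  [1, 0, -4, -8, -14, -8, -11]
  [-3, -20, 0, -12, -20, -10, -2]
  [-2, -3, 3, 0, -10, -3, -6]
  [3, 2, -2, -6, 0, -6, -8]
  [1, -16, -4, -8, -3, 0, -6]
  [-4, -17, -9, -13, -15, 0, 0]
D(3):
  [0, -17, -5, -9, -18, -15, -7]
  [1, 0, -4, -8, -14, -8, -6]
  [-3, -20, 0, -12, -20, -10, -2]
  [0, -3, 3, 0, -10, -3, 1]
  [3, 2, -2, -6, 0, -6, -4]
  [1, -16, -4, -8, -3, 0, -6]
  [-4, -17, -9, -13, -15, 0, 0]
D(4):
  [0, -12, -5, -9, -18, -12, -7]
  [1, 0, -4, -8, -14, -8, -6]
  [-3, -15, 0, -12, -20, -10, -2]
  [0, -3, 3, 0, -10, -3, 1]
  [3, 2, -2, -6, 0, -6, -4]
  [1, -11, -4, -8, -3, 0, -6]
  [-4, -16, -9, -13, -15, 0, 0]
D(5):
  [0, -12, -5, -9, -18, -12, -7]
  [1, 0, -4, -8, -14, -8, -6]
  [-3, -15, 0, -12, -20, -10, -2]
  [0, -3, 3, 0, -10, -3, 1]
  [3, 2, -2, -6, 0, -6, -4]
  [1, -1, -4, -8, -3, 0, -6]
  [-4, -13, -9, -13, -15, 0, 0]
D(6):
  [0, -12, -5, -9, -15, -12, -7]
  [1, 0, -4, -8, -11, -8, -6]
  [-3, -11, 0, -12, -13, -10, -2]
  [0, -3, 3, 0, -6, -3, 1]
  [3, 2, -2, -6, 0, -6, -4]
  [1, -1, -4, -8, -3, 0, -6]
  [1, -1, -4, -8, -3, 0, 0]
D(7):
  [0, -8, -5, -9, -10, -7, -7]
  [1, 0, -4, -8, -9, -6, -6]
  [-1, -3, 0, -10, -5, -2, -2]
  [2, 0, 3, 0, -2, 1, 1]
  [3, 2, -2, -6, 0, -4, -4]
  [1, -1, -4, -8, -3, 0, -6]
  [1, -1, -4, -8, -3, 0, 0]
Answer: W*[3][2] = -3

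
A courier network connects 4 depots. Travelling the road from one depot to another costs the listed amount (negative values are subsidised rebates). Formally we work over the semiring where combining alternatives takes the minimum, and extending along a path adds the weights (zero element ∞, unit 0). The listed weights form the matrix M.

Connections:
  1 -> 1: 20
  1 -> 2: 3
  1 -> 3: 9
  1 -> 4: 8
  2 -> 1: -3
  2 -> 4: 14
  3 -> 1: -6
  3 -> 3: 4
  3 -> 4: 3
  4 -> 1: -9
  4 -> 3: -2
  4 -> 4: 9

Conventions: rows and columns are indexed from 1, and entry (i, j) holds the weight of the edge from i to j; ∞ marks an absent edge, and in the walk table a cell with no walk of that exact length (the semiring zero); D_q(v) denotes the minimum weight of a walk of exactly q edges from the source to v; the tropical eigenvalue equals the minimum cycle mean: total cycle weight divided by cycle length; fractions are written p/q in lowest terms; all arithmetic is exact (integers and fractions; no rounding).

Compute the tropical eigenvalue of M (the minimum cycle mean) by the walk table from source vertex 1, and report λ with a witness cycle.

q=0: [0, ∞, ∞, ∞]
q=1: [20, 3, 9, 8]
q=2: [-1, 23, 6, 12]
q=3: [0, 2, 8, 7]
q=4: [-2, 3, 5, 8]
Optimal cycle mean attained by: cycle 1->4->1, total 8 + (-9), length 2.
Answer: λ = -1/2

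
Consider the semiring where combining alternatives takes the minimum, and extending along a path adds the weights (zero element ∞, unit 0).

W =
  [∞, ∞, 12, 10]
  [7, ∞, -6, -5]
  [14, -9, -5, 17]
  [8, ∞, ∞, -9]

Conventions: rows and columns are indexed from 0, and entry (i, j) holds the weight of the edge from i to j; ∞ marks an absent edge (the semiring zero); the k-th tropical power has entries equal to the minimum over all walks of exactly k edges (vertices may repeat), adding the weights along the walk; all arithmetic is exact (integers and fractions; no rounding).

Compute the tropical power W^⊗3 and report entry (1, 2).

W^⊗2:
  [18, 3, 7, 1]
  [3, -15, -11, -14]
  [-2, -14, -15, -14]
  [-1, ∞, 20, -18]
W^⊗3:
  [9, -2, -3, -8]
  [-8, -20, -21, -23]
  [-7, -24, -20, -23]
  [-10, 11, 11, -27]
Key observation: the optimum is the walk 1->2->1->2, with weight (-6) + (-9) + (-6) = -21.
Optimal value attained by: walk 1->2->1->2.
Answer: (W^⊗3)[1][2] = -21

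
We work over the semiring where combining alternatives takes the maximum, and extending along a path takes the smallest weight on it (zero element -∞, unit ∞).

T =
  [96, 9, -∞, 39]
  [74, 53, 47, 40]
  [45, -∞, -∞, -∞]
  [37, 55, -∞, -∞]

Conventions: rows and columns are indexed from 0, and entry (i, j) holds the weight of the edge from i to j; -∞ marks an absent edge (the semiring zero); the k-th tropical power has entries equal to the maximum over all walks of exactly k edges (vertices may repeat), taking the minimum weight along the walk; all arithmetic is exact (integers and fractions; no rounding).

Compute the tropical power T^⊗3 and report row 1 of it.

T^⊗2:
  [96, 39, 9, 39]
  [74, 53, 47, 40]
  [45, 9, -∞, 39]
  [55, 53, 47, 40]
T^⊗3:
  [96, 39, 39, 39]
  [74, 53, 47, 40]
  [45, 39, 9, 39]
  [55, 53, 47, 40]
Answer: row 1 of T^⊗3 = [74, 53, 47, 40]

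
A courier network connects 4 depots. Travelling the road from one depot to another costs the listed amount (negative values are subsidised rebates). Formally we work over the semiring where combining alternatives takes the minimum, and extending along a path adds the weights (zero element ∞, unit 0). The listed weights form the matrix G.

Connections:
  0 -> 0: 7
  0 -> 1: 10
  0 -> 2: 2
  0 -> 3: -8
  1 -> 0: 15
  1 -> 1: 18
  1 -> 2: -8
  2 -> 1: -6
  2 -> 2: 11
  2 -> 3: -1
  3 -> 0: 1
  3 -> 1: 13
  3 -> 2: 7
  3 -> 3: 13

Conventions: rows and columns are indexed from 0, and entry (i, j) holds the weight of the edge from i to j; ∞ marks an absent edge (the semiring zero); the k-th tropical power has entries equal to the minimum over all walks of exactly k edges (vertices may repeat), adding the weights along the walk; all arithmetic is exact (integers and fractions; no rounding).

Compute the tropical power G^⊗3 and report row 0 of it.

G^⊗2:
  [-7, -4, -1, -1]
  [22, -14, 3, -9]
  [0, 5, -14, 10]
  [8, 1, 3, -7]
G^⊗3:
  [0, -7, -12, -15]
  [-8, -3, -22, 2]
  [7, -20, -3, -15]
  [-6, -3, -7, 0]
Answer: row 0 of G^⊗3 = [0, -7, -12, -15]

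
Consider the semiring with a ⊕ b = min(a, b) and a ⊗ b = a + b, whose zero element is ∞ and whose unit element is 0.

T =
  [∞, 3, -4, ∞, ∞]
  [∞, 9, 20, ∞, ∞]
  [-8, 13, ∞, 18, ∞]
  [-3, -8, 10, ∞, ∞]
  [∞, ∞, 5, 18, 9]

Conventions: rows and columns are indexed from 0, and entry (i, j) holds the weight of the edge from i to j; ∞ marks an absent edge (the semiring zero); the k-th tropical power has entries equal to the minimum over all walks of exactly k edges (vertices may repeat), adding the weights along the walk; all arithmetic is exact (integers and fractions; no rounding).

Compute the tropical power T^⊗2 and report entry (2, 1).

T^⊗2:
  [-12, 9, 23, 14, ∞]
  [12, 18, 29, 38, ∞]
  [15, -5, -12, ∞, ∞]
  [2, 0, -7, 28, ∞]
  [-3, 10, 14, 23, 18]
Key observation: the optimum is the walk 2->0->1, with weight (-8) + 3 = -5.
Optimal value attained by: walk 2->0->1.
Answer: (T^⊗2)[2][1] = -5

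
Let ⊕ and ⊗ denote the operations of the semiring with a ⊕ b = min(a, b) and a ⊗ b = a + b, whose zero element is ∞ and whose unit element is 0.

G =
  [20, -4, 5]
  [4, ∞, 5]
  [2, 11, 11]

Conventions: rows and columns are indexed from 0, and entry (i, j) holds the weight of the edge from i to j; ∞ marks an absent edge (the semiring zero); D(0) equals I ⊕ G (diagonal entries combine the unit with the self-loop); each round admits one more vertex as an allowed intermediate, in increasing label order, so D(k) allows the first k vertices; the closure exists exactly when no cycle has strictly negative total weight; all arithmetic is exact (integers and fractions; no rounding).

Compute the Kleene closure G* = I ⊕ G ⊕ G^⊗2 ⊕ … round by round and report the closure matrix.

D(0):
  [0, -4, 5]
  [4, 0, 5]
  [2, 11, 0]
D(1):
  [0, -4, 5]
  [4, 0, 5]
  [2, -2, 0]
D(2):
  [0, -4, 1]
  [4, 0, 5]
  [2, -2, 0]
D(3):
  [0, -4, 1]
  [4, 0, 5]
  [2, -2, 0]
Answer: G* = [[0, -4, 1], [4, 0, 5], [2, -2, 0]]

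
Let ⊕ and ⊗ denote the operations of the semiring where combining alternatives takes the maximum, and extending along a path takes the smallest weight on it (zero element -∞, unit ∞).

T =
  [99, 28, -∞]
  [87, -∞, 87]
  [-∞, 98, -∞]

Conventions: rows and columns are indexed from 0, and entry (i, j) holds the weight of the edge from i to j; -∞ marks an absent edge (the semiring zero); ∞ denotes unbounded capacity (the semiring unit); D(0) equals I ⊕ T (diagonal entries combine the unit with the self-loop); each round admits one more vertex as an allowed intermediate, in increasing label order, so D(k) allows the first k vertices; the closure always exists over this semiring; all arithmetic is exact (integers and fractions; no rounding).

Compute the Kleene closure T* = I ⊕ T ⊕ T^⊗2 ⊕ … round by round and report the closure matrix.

D(0):
  [∞, 28, -∞]
  [87, ∞, 87]
  [-∞, 98, ∞]
D(1):
  [∞, 28, -∞]
  [87, ∞, 87]
  [-∞, 98, ∞]
D(2):
  [∞, 28, 28]
  [87, ∞, 87]
  [87, 98, ∞]
D(3):
  [∞, 28, 28]
  [87, ∞, 87]
  [87, 98, ∞]
Answer: T* = [[∞, 28, 28], [87, ∞, 87], [87, 98, ∞]]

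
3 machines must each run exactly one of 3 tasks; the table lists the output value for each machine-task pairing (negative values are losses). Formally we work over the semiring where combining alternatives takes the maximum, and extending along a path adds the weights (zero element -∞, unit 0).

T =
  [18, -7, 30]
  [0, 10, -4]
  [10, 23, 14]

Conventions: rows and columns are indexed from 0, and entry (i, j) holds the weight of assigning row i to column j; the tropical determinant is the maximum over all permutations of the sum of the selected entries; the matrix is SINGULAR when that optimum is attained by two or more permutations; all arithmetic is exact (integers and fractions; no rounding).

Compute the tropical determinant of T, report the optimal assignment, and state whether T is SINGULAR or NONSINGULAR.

σ = (0, 1, 2): 18 + 10 + 14 = 42
σ = (0, 2, 1): 18 + (-4) + 23 = 37
σ = (1, 0, 2): (-7) + 0 + 14 = 7
σ = (1, 2, 0): (-7) + (-4) + 10 = -1
σ = (2, 0, 1): 30 + 0 + 23 = 53
σ = (2, 1, 0): 30 + 10 + 10 = 50
Optimal value attained by: σ = (2, 0, 1).
Answer: det⊕(T) = 53; verdict: NONSINGULAR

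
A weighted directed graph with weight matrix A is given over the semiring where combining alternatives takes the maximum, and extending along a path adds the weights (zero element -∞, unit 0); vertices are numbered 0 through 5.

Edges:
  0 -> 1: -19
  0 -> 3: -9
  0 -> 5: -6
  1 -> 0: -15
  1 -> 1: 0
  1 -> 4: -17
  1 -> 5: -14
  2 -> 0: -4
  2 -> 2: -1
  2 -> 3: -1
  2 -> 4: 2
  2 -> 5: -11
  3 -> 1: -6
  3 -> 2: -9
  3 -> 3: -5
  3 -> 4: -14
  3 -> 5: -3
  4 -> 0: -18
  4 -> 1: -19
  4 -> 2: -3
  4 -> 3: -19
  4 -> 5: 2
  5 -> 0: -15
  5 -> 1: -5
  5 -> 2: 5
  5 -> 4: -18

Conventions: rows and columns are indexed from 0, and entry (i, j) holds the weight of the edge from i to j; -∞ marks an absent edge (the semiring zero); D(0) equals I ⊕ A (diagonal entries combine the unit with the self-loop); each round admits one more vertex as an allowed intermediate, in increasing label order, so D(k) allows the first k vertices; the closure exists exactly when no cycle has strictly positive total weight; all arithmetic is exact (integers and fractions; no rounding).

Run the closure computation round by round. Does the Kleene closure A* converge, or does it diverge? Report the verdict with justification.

D(0):
  [0, -19, -∞, -9, -∞, -6]
  [-15, 0, -∞, -∞, -17, -14]
  [-4, -∞, 0, -1, 2, -11]
  [-∞, -6, -9, 0, -14, -3]
  [-18, -19, -3, -19, 0, 2]
  [-15, -5, 5, -∞, -18, 0]
D(1):
  [0, -19, -∞, -9, -∞, -6]
  [-15, 0, -∞, -24, -17, -14]
  [-4, -23, 0, -1, 2, -10]
  [-∞, -6, -9, 0, -14, -3]
  [-18, -19, -3, -19, 0, 2]
  [-15, -5, 5, -24, -18, 0]
D(2):
  [0, -19, -∞, -9, -36, -6]
  [-15, 0, -∞, -24, -17, -14]
  [-4, -23, 0, -1, 2, -10]
  [-21, -6, -9, 0, -14, -3]
  [-18, -19, -3, -19, 0, 2]
  [-15, -5, 5, -24, -18, 0]
D(3):
  [0, -19, -∞, -9, -36, -6]
  [-15, 0, -∞, -24, -17, -14]
  [-4, -23, 0, -1, 2, -10]
  [-13, -6, -9, 0, -7, -3]
  [-7, -19, -3, -4, 0, 2]
  [1, -5, 5, 4, 7, 0]
Detection: at round 4, diagonal entry (5, 5) turns strictly positive.
Key observation: the cycle 5->2->3->5 has total weight 5 + (-1) + (-3), which is strictly positive.
Answer: DIVERGES — positive cycle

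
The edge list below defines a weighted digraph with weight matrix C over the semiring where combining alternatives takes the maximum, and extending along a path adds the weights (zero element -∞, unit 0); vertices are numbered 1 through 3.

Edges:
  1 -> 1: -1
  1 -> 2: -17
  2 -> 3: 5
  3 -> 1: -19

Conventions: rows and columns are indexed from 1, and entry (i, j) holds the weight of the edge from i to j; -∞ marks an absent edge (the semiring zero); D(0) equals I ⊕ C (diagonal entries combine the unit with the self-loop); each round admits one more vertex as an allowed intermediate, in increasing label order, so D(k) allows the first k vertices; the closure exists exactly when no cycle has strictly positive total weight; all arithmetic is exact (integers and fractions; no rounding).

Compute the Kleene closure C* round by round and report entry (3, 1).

D(0):
  [0, -17, -∞]
  [-∞, 0, 5]
  [-19, -∞, 0]
D(1):
  [0, -17, -∞]
  [-∞, 0, 5]
  [-19, -36, 0]
D(2):
  [0, -17, -12]
  [-∞, 0, 5]
  [-19, -36, 0]
D(3):
  [0, -17, -12]
  [-14, 0, 5]
  [-19, -36, 0]
Answer: C*[3][1] = -19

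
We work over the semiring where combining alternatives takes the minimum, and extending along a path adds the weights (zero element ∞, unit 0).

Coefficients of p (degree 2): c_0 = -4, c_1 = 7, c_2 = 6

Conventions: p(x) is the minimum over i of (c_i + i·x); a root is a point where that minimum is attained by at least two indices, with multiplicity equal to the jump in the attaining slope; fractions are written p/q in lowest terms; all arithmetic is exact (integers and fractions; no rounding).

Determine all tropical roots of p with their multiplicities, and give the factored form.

hull edge (i=0, c=-4) to (i=2, c=6): slope 5, span 2
Factored form: p(x) = 6 ⊗ (x ⊕ (-5)) ⊗ (x ⊕ (-5))
Answer: roots = -5 (mult 2)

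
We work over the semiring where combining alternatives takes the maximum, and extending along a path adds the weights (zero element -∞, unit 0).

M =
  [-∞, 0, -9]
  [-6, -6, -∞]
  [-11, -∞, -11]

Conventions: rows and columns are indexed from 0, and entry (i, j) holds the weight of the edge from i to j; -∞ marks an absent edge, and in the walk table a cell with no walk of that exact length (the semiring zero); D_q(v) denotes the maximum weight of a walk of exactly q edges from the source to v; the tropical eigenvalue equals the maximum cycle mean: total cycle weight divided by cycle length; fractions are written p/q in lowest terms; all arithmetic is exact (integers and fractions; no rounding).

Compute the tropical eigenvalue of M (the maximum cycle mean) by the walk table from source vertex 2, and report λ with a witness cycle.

q=0: [-∞, -∞, 0]
q=1: [-11, -∞, -11]
q=2: [-22, -11, -20]
q=3: [-17, -17, -31]
Optimal cycle mean attained by: cycle 0->1->0, total 0 + (-6), length 2.
Answer: λ = -3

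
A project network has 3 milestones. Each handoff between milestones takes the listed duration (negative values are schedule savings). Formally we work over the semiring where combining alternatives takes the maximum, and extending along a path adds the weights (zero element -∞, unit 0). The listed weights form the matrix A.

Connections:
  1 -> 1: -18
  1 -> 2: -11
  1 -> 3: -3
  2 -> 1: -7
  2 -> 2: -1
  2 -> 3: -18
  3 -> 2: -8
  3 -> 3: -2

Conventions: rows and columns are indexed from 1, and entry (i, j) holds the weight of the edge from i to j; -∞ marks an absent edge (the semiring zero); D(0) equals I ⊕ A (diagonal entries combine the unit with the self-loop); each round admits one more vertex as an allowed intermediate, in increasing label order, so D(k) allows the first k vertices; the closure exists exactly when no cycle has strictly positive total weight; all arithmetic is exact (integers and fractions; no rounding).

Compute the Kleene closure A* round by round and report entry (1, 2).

D(0):
  [0, -11, -3]
  [-7, 0, -18]
  [-∞, -8, 0]
D(1):
  [0, -11, -3]
  [-7, 0, -10]
  [-∞, -8, 0]
D(2):
  [0, -11, -3]
  [-7, 0, -10]
  [-15, -8, 0]
D(3):
  [0, -11, -3]
  [-7, 0, -10]
  [-15, -8, 0]
Answer: A*[1][2] = -11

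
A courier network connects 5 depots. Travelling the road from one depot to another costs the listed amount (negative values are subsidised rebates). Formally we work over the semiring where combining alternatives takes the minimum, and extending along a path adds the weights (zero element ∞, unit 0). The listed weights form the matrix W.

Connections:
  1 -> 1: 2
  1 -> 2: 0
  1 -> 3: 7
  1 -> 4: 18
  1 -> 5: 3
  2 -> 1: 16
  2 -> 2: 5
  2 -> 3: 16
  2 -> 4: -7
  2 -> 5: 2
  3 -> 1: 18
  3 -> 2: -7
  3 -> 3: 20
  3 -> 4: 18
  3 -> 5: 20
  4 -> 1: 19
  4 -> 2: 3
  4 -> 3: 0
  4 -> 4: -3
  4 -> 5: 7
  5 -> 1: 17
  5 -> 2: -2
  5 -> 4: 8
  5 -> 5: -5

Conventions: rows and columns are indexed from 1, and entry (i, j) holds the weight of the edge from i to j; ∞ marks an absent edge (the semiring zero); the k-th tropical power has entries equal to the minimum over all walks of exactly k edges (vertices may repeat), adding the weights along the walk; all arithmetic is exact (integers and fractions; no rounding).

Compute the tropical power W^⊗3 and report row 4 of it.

W^⊗2:
  [4, 0, 9, -7, -2]
  [12, -4, -7, -10, -3]
  [9, -2, 9, -14, -5]
  [16, -7, -3, -6, 2]
  [12, -7, 8, -9, -10]
W^⊗3:
  [6, -4, -7, -10, -7]
  [9, -14, -10, -13, -8]
  [5, -11, -14, -17, -10]
  [9, -10, -6, -14, -5]
  [7, -12, -9, -14, -15]
Answer: row 4 of W^⊗3 = [9, -10, -6, -14, -5]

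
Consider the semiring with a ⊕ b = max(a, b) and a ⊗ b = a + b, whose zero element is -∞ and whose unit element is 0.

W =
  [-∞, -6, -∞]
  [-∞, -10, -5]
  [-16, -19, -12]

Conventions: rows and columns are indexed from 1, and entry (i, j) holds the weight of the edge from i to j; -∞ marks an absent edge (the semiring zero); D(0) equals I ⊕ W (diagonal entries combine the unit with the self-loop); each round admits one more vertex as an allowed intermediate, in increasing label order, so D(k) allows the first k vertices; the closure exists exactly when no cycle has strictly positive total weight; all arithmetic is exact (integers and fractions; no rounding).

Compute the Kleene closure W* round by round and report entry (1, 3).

D(0):
  [0, -6, -∞]
  [-∞, 0, -5]
  [-16, -19, 0]
D(1):
  [0, -6, -∞]
  [-∞, 0, -5]
  [-16, -19, 0]
D(2):
  [0, -6, -11]
  [-∞, 0, -5]
  [-16, -19, 0]
D(3):
  [0, -6, -11]
  [-21, 0, -5]
  [-16, -19, 0]
Answer: W*[1][3] = -11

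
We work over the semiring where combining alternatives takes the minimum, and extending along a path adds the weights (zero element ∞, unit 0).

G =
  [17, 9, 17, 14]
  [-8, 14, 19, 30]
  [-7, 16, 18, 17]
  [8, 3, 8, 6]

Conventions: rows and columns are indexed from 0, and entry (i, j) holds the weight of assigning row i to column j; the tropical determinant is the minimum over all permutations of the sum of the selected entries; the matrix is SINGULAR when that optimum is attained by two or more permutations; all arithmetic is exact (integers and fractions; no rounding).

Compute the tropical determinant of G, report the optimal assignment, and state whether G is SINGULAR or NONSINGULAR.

σ = (0, 1, 2, 3): 17 + 14 + 18 + 6 = 55
σ = (0, 1, 3, 2): 17 + 14 + 17 + 8 = 56
σ = (0, 2, 1, 3): 17 + 19 + 16 + 6 = 58
σ = (0, 2, 3, 1): 17 + 19 + 17 + 3 = 56
σ = (0, 3, 1, 2): 17 + 30 + 16 + 8 = 71
σ = (0, 3, 2, 1): 17 + 30 + 18 + 3 = 68
σ = (1, 0, 2, 3): 9 + (-8) + 18 + 6 = 25
σ = (1, 0, 3, 2): 9 + (-8) + 17 + 8 = 26
σ = (1, 2, 0, 3): 9 + 19 + (-7) + 6 = 27
σ = (1, 2, 3, 0): 9 + 19 + 17 + 8 = 53
σ = (1, 3, 0, 2): 9 + 30 + (-7) + 8 = 40
σ = (1, 3, 2, 0): 9 + 30 + 18 + 8 = 65
σ = (2, 0, 1, 3): 17 + (-8) + 16 + 6 = 31
σ = (2, 0, 3, 1): 17 + (-8) + 17 + 3 = 29
σ = (2, 1, 0, 3): 17 + 14 + (-7) + 6 = 30
σ = (2, 1, 3, 0): 17 + 14 + 17 + 8 = 56
σ = (2, 3, 0, 1): 17 + 30 + (-7) + 3 = 43
σ = (2, 3, 1, 0): 17 + 30 + 16 + 8 = 71
σ = (3, 0, 1, 2): 14 + (-8) + 16 + 8 = 30
σ = (3, 0, 2, 1): 14 + (-8) + 18 + 3 = 27
σ = (3, 1, 0, 2): 14 + 14 + (-7) + 8 = 29
σ = (3, 1, 2, 0): 14 + 14 + 18 + 8 = 54
σ = (3, 2, 0, 1): 14 + 19 + (-7) + 3 = 29
σ = (3, 2, 1, 0): 14 + 19 + 16 + 8 = 57
Optimal value attained by: σ = (1, 0, 2, 3).
Answer: det⊕(G) = 25; verdict: NONSINGULAR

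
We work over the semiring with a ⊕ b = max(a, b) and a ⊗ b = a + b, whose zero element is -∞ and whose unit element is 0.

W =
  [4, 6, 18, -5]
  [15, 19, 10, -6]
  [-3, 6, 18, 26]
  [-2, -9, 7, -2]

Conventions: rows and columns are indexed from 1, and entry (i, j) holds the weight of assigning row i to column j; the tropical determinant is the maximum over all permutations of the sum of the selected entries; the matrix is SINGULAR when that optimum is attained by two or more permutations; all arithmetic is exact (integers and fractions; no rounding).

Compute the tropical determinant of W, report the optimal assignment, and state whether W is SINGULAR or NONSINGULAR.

σ = (1, 2, 3, 4): 4 + 19 + 18 + (-2) = 39
σ = (1, 2, 4, 3): 4 + 19 + 26 + 7 = 56
σ = (1, 3, 2, 4): 4 + 10 + 6 + (-2) = 18
σ = (1, 3, 4, 2): 4 + 10 + 26 + (-9) = 31
σ = (1, 4, 2, 3): 4 + (-6) + 6 + 7 = 11
σ = (1, 4, 3, 2): 4 + (-6) + 18 + (-9) = 7
σ = (2, 1, 3, 4): 6 + 15 + 18 + (-2) = 37
σ = (2, 1, 4, 3): 6 + 15 + 26 + 7 = 54
σ = (2, 3, 1, 4): 6 + 10 + (-3) + (-2) = 11
σ = (2, 3, 4, 1): 6 + 10 + 26 + (-2) = 40
σ = (2, 4, 1, 3): 6 + (-6) + (-3) + 7 = 4
σ = (2, 4, 3, 1): 6 + (-6) + 18 + (-2) = 16
σ = (3, 1, 2, 4): 18 + 15 + 6 + (-2) = 37
σ = (3, 1, 4, 2): 18 + 15 + 26 + (-9) = 50
σ = (3, 2, 1, 4): 18 + 19 + (-3) + (-2) = 32
σ = (3, 2, 4, 1): 18 + 19 + 26 + (-2) = 61
σ = (3, 4, 1, 2): 18 + (-6) + (-3) + (-9) = 0
σ = (3, 4, 2, 1): 18 + (-6) + 6 + (-2) = 16
σ = (4, 1, 2, 3): (-5) + 15 + 6 + 7 = 23
σ = (4, 1, 3, 2): (-5) + 15 + 18 + (-9) = 19
σ = (4, 2, 1, 3): (-5) + 19 + (-3) + 7 = 18
σ = (4, 2, 3, 1): (-5) + 19 + 18 + (-2) = 30
σ = (4, 3, 1, 2): (-5) + 10 + (-3) + (-9) = -7
σ = (4, 3, 2, 1): (-5) + 10 + 6 + (-2) = 9
Optimal value attained by: σ = (3, 2, 4, 1).
Answer: det⊕(W) = 61; verdict: NONSINGULAR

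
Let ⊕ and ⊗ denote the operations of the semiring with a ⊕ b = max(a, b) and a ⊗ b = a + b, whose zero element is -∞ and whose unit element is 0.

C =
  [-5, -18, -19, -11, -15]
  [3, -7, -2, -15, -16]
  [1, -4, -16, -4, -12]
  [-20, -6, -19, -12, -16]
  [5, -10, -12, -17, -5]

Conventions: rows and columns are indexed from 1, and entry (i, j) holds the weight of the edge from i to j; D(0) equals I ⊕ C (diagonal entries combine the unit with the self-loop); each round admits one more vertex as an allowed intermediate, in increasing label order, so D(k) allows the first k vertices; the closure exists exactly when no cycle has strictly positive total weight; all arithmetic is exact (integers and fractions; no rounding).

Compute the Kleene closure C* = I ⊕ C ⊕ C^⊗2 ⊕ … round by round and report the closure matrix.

D(0):
  [0, -18, -19, -11, -15]
  [3, 0, -2, -15, -16]
  [1, -4, 0, -4, -12]
  [-20, -6, -19, 0, -16]
  [5, -10, -12, -17, 0]
D(1):
  [0, -18, -19, -11, -15]
  [3, 0, -2, -8, -12]
  [1, -4, 0, -4, -12]
  [-20, -6, -19, 0, -16]
  [5, -10, -12, -6, 0]
D(2):
  [0, -18, -19, -11, -15]
  [3, 0, -2, -8, -12]
  [1, -4, 0, -4, -12]
  [-3, -6, -8, 0, -16]
  [5, -10, -12, -6, 0]
D(3):
  [0, -18, -19, -11, -15]
  [3, 0, -2, -6, -12]
  [1, -4, 0, -4, -12]
  [-3, -6, -8, 0, -16]
  [5, -10, -12, -6, 0]
D(4):
  [0, -17, -19, -11, -15]
  [3, 0, -2, -6, -12]
  [1, -4, 0, -4, -12]
  [-3, -6, -8, 0, -16]
  [5, -10, -12, -6, 0]
D(5):
  [0, -17, -19, -11, -15]
  [3, 0, -2, -6, -12]
  [1, -4, 0, -4, -12]
  [-3, -6, -8, 0, -16]
  [5, -10, -12, -6, 0]
Answer: C* = [[0, -17, -19, -11, -15], [3, 0, -2, -6, -12], [1, -4, 0, -4, -12], [-3, -6, -8, 0, -16], [5, -10, -12, -6, 0]]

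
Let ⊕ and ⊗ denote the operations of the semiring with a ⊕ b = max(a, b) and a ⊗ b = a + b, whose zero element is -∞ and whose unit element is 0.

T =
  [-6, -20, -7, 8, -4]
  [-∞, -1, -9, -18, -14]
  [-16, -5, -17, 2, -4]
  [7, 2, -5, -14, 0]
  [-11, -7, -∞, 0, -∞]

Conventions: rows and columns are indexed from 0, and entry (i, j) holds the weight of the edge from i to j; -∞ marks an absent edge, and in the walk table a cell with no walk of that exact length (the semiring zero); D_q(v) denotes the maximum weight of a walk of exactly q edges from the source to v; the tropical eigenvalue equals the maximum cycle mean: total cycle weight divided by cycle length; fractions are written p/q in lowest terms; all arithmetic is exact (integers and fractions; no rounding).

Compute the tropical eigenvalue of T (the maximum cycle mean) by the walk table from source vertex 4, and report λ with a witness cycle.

q=0: [-∞, -∞, -∞, -∞, 0]
q=1: [-11, -7, -∞, 0, -∞]
q=2: [7, 2, -5, -3, 0]
q=3: [4, 1, 0, 15, 3]
q=4: [22, 17, 10, 12, 15]
q=5: [19, 16, 15, 30, 18]
Optimal cycle mean attained by: cycle 0->3->0, total 8 + 7, length 2.
Answer: λ = 15/2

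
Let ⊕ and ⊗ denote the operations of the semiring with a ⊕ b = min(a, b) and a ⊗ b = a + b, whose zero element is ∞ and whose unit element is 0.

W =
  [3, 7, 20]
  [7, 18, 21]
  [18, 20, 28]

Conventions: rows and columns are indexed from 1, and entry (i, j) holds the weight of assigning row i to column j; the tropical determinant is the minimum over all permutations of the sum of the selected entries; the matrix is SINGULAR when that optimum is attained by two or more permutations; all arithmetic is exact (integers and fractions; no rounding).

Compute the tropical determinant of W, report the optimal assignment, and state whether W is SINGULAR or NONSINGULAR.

σ = (1, 2, 3): 3 + 18 + 28 = 49
σ = (1, 3, 2): 3 + 21 + 20 = 44
σ = (2, 1, 3): 7 + 7 + 28 = 42
σ = (2, 3, 1): 7 + 21 + 18 = 46
σ = (3, 1, 2): 20 + 7 + 20 = 47
σ = (3, 2, 1): 20 + 18 + 18 = 56
Optimal value attained by: σ = (2, 1, 3).
Answer: det⊕(W) = 42; verdict: NONSINGULAR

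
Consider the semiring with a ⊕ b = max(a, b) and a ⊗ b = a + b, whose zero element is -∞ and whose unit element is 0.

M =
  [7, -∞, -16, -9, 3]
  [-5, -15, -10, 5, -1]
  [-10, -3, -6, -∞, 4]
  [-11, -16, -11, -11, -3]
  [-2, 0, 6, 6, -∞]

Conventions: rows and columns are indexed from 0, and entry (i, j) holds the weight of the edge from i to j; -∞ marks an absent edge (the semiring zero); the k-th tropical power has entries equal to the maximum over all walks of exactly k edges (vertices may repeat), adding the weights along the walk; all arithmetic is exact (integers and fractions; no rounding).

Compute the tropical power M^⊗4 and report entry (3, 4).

M^⊗2:
  [14, 3, 9, 9, 10]
  [2, -1, 5, 5, 2]
  [2, 4, 10, 10, -2]
  [-4, -3, 3, 3, -7]
  [5, 3, 0, 5, 10]
M^⊗3:
  [21, 10, 16, 16, 17]
  [9, 2, 8, 8, 9]
  [9, 7, 4, 9, 14]
  [3, 0, -1, 2, 7]
  [12, 10, 16, 16, 8]
M^⊗4:
  [28, 17, 23, 23, 24]
  [16, 9, 15, 15, 12]
  [16, 14, 20, 20, 12]
  [10, 7, 13, 13, 6]
  [19, 13, 14, 15, 20]
Key observation: the optimum is the walk 3->0->0->0->4, with weight (-11) + 7 + 7 + 3 = 6.
Optimal value attained by: walk 3->0->0->0->4.
Answer: (M^⊗4)[3][4] = 6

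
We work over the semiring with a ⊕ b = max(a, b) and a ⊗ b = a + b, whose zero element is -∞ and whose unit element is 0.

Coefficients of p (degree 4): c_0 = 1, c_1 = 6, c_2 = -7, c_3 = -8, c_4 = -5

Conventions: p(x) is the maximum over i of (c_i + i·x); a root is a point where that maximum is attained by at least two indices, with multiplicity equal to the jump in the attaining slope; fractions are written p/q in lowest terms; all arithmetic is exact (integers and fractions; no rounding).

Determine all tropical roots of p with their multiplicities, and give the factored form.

hull edge (i=0, c=1) to (i=1, c=6): slope 5, span 1
hull edge (i=1, c=6) to (i=4, c=-5): slope -11/3, span 3
Factored form: p(x) = -5 ⊗ (x ⊕ (-5)) ⊗ (x ⊕ 11/3) ⊗ (x ⊕ 11/3) ⊗ (x ⊕ 11/3)
Answer: roots = -5 (mult 1), 11/3 (mult 3)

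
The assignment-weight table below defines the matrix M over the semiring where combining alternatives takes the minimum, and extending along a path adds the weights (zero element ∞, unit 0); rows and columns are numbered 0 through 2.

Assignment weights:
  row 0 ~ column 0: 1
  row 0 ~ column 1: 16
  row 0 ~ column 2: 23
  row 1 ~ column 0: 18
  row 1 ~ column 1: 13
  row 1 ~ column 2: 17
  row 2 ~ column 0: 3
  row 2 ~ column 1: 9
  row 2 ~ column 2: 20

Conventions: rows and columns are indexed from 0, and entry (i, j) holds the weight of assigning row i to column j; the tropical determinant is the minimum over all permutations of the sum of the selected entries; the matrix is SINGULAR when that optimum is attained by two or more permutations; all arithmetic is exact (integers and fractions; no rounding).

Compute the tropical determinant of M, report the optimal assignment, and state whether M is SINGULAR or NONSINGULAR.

σ = (0, 1, 2): 1 + 13 + 20 = 34
σ = (0, 2, 1): 1 + 17 + 9 = 27
σ = (1, 0, 2): 16 + 18 + 20 = 54
σ = (1, 2, 0): 16 + 17 + 3 = 36
σ = (2, 0, 1): 23 + 18 + 9 = 50
σ = (2, 1, 0): 23 + 13 + 3 = 39
Optimal value attained by: σ = (0, 2, 1).
Answer: det⊕(M) = 27; verdict: NONSINGULAR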